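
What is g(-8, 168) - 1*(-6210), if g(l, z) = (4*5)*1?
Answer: 6230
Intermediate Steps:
g(l, z) = 20 (g(l, z) = 20*1 = 20)
g(-8, 168) - 1*(-6210) = 20 - 1*(-6210) = 20 + 6210 = 6230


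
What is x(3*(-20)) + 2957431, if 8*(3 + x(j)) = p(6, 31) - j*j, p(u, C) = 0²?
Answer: 2956978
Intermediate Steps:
p(u, C) = 0
x(j) = -3 - j²/8 (x(j) = -3 + (0 - j*j)/8 = -3 + (0 - j²)/8 = -3 + (-j²)/8 = -3 - j²/8)
x(3*(-20)) + 2957431 = (-3 - (3*(-20))²/8) + 2957431 = (-3 - ⅛*(-60)²) + 2957431 = (-3 - ⅛*3600) + 2957431 = (-3 - 450) + 2957431 = -453 + 2957431 = 2956978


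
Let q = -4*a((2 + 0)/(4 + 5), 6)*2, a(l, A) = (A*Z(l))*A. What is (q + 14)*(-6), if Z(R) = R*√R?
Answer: -84 + 128*√2 ≈ 97.019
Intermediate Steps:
Z(R) = R^(3/2)
a(l, A) = A²*l^(3/2) (a(l, A) = (A*l^(3/2))*A = A²*l^(3/2))
q = -64*√2/3 (q = -4*6²*((2 + 0)/(4 + 5))^(3/2)*2 = -144*(2/9)^(3/2)*2 = -144*2*√2/27*2 = -32*√2/3*2 = -64*√2/3 ≈ -30.170)
(q + 14)*(-6) = (-64*√2/3 + 14)*(-6) = (14 - 64*√2/3)*(-6) = -84 + 128*√2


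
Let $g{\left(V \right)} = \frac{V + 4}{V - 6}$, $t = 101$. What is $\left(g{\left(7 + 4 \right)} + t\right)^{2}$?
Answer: $10816$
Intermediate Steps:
$g{\left(V \right)} = \frac{4 + V}{-6 + V}$
$\left(g{\left(7 + 4 \right)} + t\right)^{2} = \left(\frac{4 + \left(7 + 4\right)}{-6 + \left(7 + 4\right)} + 101\right)^{2} = \left(\frac{4 + 11}{-6 + 11} + 101\right)^{2} = \left(\frac{1}{5} \cdot 15 + 101\right)^{2} = \left(3 + 101\right)^{2} = 104^{2} = 10816$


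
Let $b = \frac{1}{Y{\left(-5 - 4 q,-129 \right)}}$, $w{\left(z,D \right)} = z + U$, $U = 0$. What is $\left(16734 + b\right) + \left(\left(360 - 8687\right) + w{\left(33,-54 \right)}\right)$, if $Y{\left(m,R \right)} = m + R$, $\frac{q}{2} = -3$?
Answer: $\frac{928399}{110} \approx 8440.0$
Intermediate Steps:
$q = -6$ ($q = 2 \left(-3\right) = -6$)
$w{\left(z,D \right)} = z$ ($w{\left(z,D \right)} = z + 0 = z$)
$Y{\left(m,R \right)} = R + m$
$b = - \frac{1}{110}$ ($b = \frac{1}{-129 - -19} = \frac{1}{-129 + \left(-5 + 24\right)} = \frac{1}{-129 + 19} = \frac{1}{-110} = - \frac{1}{110} \approx -0.0090909$)
$\left(16734 + b\right) + \left(\left(360 - 8687\right) + w{\left(33,-54 \right)}\right) = \left(16734 - \frac{1}{110}\right) + \left(\left(360 - 8687\right) + 33\right) = \frac{1840739}{110} + \left(-8327 + 33\right) = \frac{1840739}{110} - 8294 = \frac{928399}{110}$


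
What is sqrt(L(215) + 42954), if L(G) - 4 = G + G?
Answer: 2*sqrt(10847) ≈ 208.30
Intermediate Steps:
L(G) = 4 + 2*G (L(G) = 4 + (G + G) = 4 + 2*G)
sqrt(L(215) + 42954) = sqrt((4 + 2*215) + 42954) = sqrt((4 + 430) + 42954) = sqrt(434 + 42954) = sqrt(43388) = 2*sqrt(10847)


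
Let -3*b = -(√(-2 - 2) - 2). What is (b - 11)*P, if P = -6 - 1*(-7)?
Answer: -35/3 + 2*I/3 ≈ -11.667 + 0.66667*I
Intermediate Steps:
P = 1 (P = -6 + 7 = 1)
b = -⅔ + 2*I/3 (b = -(-1)*(√(-2 - 2) - 2)/3 = -(-1)*(√(-4) - 2)/3 = -(-1)*(2*I - 2)/3 = -(-1)*(-2 + 2*I)/3 = -(2 - 2*I)/3 = -⅔ + 2*I/3 ≈ -0.66667 + 0.66667*I)
(b - 11)*P = ((-⅔ + 2*I/3) - 11)*1 = (-35/3 + 2*I/3)*1 = -35/3 + 2*I/3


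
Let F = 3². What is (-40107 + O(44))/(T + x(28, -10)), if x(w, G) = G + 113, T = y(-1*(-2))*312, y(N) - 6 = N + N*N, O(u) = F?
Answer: -40098/3847 ≈ -10.423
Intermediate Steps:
F = 9
O(u) = 9
y(N) = 6 + N + N² (y(N) = 6 + (N + N*N) = 6 + (N + N²) = 6 + N + N²)
T = 3744 (T = (6 - 1*(-2) + (-1*(-2))²)*312 = (6 + 2 + 2²)*312 = (6 + 2 + 4)*312 = 12*312 = 3744)
x(w, G) = 113 + G
(-40107 + O(44))/(T + x(28, -10)) = (-40107 + 9)/(3744 + (113 - 10)) = -40098/(3744 + 103) = -40098/3847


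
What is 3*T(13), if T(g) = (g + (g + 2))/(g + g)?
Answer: 42/13 ≈ 3.2308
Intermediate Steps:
T(g) = (2 + 2*g)/(2*g) (T(g) = (g + (2 + g))/((2*g)) = (2 + 2*g)*(1/(2*g)) = (2 + 2*g)/(2*g))
3*T(13) = 3*((1 + 13)/13) = 3*((1/13)*14) = 3*(14/13) = 42/13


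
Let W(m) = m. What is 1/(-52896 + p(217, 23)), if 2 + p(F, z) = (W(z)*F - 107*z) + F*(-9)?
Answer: -1/52321 ≈ -1.9113e-5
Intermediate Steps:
p(F, z) = -2 - 107*z - 9*F + F*z (p(F, z) = -2 + ((z*F - 107*z) + F*(-9)) = -2 + ((F*z - 107*z) - 9*F) = -2 + ((-107*z + F*z) - 9*F) = -2 + (-107*z - 9*F + F*z) = -2 - 107*z - 9*F + F*z)
1/(-52896 + p(217, 23)) = 1/(-52896 + (-2 - 107*23 - 9*217 + 217*23)) = 1/(-52896 + (-2 - 2461 - 1953 + 4991)) = 1/(-52896 + 575) = 1/(-52321) = -1/52321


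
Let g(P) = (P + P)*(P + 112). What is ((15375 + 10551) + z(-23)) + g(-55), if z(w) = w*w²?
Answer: 7489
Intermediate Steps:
z(w) = w³
g(P) = 2*P*(112 + P) (g(P) = (2*P)*(112 + P) = 2*P*(112 + P))
((15375 + 10551) + z(-23)) + g(-55) = ((15375 + 10551) + (-23)³) + 2*(-55)*(112 - 55) = (25926 - 12167) + 2*(-55)*57 = 13759 - 6270 = 7489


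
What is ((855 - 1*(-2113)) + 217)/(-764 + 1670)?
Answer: 3185/906 ≈ 3.5155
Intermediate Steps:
((855 - 1*(-2113)) + 217)/(-764 + 1670) = ((855 + 2113) + 217)/906 = (2968 + 217)*(1/906) = 3185*(1/906) = 3185/906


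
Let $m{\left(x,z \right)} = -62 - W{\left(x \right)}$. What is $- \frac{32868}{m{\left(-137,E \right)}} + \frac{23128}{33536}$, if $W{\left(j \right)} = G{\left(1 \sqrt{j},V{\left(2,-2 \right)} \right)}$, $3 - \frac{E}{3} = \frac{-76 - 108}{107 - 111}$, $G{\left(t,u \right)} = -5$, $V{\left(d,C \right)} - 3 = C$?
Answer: $\frac{45982481}{79648} \approx 577.32$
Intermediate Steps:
$V{\left(d,C \right)} = 3 + C$
$E = -129$ ($E = 9 - 3 \frac{-76 - 108}{107 - 111} = 9 - 3 \left(- \frac{184}{-4}\right) = 9 - 3 \left(\left(-184\right) \left(- \frac{1}{4}\right)\right) = 9 - 138 = -129$)
$W{\left(j \right)} = -5$
$m{\left(x,z \right)} = -57$ ($m{\left(x,z \right)} = -62 - -5 = -62 + 5 = -57$)
$- \frac{32868}{m{\left(-137,E \right)}} + \frac{23128}{33536} = - \frac{32868}{-57} + \frac{23128}{33536} = \left(-32868\right) \left(- \frac{1}{57}\right) + 23128 \cdot \frac{1}{33536} = \frac{10956}{19} + \frac{2891}{4192} = \frac{45982481}{79648}$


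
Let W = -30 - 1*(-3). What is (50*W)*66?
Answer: -89100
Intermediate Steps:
W = -27 (W = -30 + 3 = -27)
(50*W)*66 = (50*(-27))*66 = -1350*66 = -89100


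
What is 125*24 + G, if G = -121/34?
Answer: 101879/34 ≈ 2996.4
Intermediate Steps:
G = -121/34 (G = -121*1/34 = -121/34 ≈ -3.5588)
125*24 + G = 125*24 - 121/34 = 3000 - 121/34 = 101879/34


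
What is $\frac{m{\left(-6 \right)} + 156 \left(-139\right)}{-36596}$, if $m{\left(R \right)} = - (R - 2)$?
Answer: $\frac{5419}{9149} \approx 0.59231$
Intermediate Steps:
$m{\left(R \right)} = 2 - R$ ($m{\left(R \right)} = - (-2 + R) = 2 - R$)
$\frac{m{\left(-6 \right)} + 156 \left(-139\right)}{-36596} = \frac{\left(2 - -6\right) + 156 \left(-139\right)}{-36596} = \left(\left(2 + 6\right) - 21684\right) \left(- \frac{1}{36596}\right) = \left(8 - 21684\right) \left(- \frac{1}{36596}\right) = \left(-21676\right) \left(- \frac{1}{36596}\right) = \frac{5419}{9149}$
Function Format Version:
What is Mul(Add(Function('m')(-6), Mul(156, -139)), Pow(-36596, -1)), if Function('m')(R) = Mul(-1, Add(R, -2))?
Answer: Rational(5419, 9149) ≈ 0.59231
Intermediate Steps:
Function('m')(R) = Add(2, Mul(-1, R)) (Function('m')(R) = Mul(-1, Add(-2, R)) = Add(2, Mul(-1, R)))
Mul(Add(Function('m')(-6), Mul(156, -139)), Pow(-36596, -1)) = Mul(Add(Add(2, Mul(-1, -6)), Mul(156, -139)), Pow(-36596, -1)) = Mul(Add(Add(2, 6), -21684), Rational(-1, 36596)) = Mul(Add(8, -21684), Rational(-1, 36596)) = Mul(-21676, Rational(-1, 36596)) = Rational(5419, 9149)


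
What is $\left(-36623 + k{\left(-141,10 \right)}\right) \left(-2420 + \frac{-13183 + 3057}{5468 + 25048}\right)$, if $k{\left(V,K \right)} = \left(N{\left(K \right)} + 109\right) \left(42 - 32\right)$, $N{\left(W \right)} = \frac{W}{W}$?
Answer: $\frac{437281297743}{5086} \approx 8.5977 \cdot 10^{7}$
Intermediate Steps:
$N{\left(W \right)} = 1$
$k{\left(V,K \right)} = 1100$ ($k{\left(V,K \right)} = \left(1 + 109\right) \left(42 - 32\right) = 110 \cdot 10 = 1100$)
$\left(-36623 + k{\left(-141,10 \right)}\right) \left(-2420 + \frac{-13183 + 3057}{5468 + 25048}\right) = \left(-36623 + 1100\right) \left(-2420 + \frac{-13183 + 3057}{5468 + 25048}\right) = - 35523 \left(-2420 - \frac{10126}{30516}\right) = - 35523 \left(-2420 - \frac{5063}{15258}\right) = \left(-35523\right) \left(- \frac{36929423}{15258}\right) = \frac{437281297743}{5086}$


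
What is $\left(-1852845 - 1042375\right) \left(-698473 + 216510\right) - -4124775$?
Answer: $1395393041635$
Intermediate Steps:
$\left(-1852845 - 1042375\right) \left(-698473 + 216510\right) - -4124775 = \left(-2895220\right) \left(-481963\right) + 4124775 = 1395388916860 + 4124775 = 1395393041635$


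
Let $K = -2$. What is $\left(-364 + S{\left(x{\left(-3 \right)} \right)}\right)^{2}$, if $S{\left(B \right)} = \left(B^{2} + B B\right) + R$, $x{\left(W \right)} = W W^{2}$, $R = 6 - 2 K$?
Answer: $1218816$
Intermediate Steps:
$R = 10$ ($R = 6 - -4 = 6 + 4 = 10$)
$x{\left(W \right)} = W^{3}$
$S{\left(B \right)} = 10 + 2 B^{2}$ ($S{\left(B \right)} = \left(B^{2} + B B\right) + 10 = \left(B^{2} + B^{2}\right) + 10 = 2 B^{2} + 10 = 10 + 2 B^{2}$)
$\left(-364 + S{\left(x{\left(-3 \right)} \right)}\right)^{2} = \left(-364 + \left(10 + 2 \left(\left(-3\right)^{3}\right)^{2}\right)\right)^{2} = \left(-364 + \left(10 + 2 \left(-27\right)^{2}\right)\right)^{2} = \left(-364 + \left(10 + 2 \cdot 729\right)\right)^{2} = \left(-364 + \left(10 + 1458\right)\right)^{2} = \left(-364 + 1468\right)^{2} = 1104^{2} = 1218816$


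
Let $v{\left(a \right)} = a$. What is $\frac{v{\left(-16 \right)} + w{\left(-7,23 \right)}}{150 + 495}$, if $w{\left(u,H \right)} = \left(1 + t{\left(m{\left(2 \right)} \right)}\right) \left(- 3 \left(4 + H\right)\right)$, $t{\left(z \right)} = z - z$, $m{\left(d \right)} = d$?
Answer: $- \frac{97}{645} \approx -0.15039$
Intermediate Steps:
$t{\left(z \right)} = 0$
$w{\left(u,H \right)} = -12 - 3 H$ ($w{\left(u,H \right)} = \left(1 + 0\right) \left(- 3 \left(4 + H\right)\right) = 1 \left(-12 - 3 H\right) = -12 - 3 H$)
$\frac{v{\left(-16 \right)} + w{\left(-7,23 \right)}}{150 + 495} = \frac{-16 - 81}{150 + 495} = \frac{-16 - 81}{645} = \left(-16 - 81\right) \frac{1}{645} = \left(-97\right) \frac{1}{645} = - \frac{97}{645}$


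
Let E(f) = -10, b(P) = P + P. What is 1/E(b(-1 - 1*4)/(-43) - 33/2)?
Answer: -1/10 ≈ -0.10000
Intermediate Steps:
b(P) = 2*P
1/E(b(-1 - 1*4)/(-43) - 33/2) = 1/(-10) = -1/10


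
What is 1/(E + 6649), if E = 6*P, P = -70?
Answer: 1/6229 ≈ 0.00016054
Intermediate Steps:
E = -420 (E = 6*(-70) = -420)
1/(E + 6649) = 1/(-420 + 6649) = 1/6229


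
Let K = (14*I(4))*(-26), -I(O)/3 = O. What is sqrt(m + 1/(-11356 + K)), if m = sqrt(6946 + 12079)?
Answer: sqrt(-1747 + 61040180*sqrt(761))/3494 ≈ 11.744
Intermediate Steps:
m = 5*sqrt(761) (m = sqrt(19025) = 5*sqrt(761) ≈ 137.93)
I(O) = -3*O
K = 4368 (K = (14*(-3*4))*(-26) = (14*(-12))*(-26) = -168*(-26) = 4368)
sqrt(m + 1/(-11356 + K)) = sqrt(5*sqrt(761) + 1/(-11356 + 4368)) = sqrt(5*sqrt(761) + 1/(-6988)) = sqrt(5*sqrt(761) - 1/6988) = sqrt(-1/6988 + 5*sqrt(761))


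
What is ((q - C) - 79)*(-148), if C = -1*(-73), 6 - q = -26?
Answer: 17760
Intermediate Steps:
q = 32 (q = 6 - 1*(-26) = 6 + 26 = 32)
C = 73
((q - C) - 79)*(-148) = ((32 - 1*73) - 79)*(-148) = ((32 - 73) - 79)*(-148) = (-41 - 79)*(-148) = -120*(-148) = 17760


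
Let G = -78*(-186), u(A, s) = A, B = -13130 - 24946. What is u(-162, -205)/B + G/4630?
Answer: 46096389/14690990 ≈ 3.1377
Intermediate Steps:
B = -38076
G = 14508
u(-162, -205)/B + G/4630 = -162/(-38076) + 14508/4630 = -162*(-1/38076) + 14508*(1/4630) = 27/6346 + 7254/2315 = 46096389/14690990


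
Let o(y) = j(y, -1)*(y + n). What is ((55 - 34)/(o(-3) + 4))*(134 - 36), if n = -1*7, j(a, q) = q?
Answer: 147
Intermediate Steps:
n = -7
o(y) = 7 - y (o(y) = -(y - 7) = -(-7 + y) = 7 - y)
((55 - 34)/(o(-3) + 4))*(134 - 36) = ((55 - 34)/((7 - 1*(-3)) + 4))*(134 - 36) = (21/((7 + 3) + 4))*98 = (21/(10 + 4))*98 = (21/14)*98 = (21*(1/14))*98 = (3/2)*98 = 147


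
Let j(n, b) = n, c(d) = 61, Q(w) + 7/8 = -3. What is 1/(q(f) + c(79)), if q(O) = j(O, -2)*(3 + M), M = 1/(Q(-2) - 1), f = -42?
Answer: -13/733 ≈ -0.017735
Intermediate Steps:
Q(w) = -31/8 (Q(w) = -7/8 - 3 = -31/8)
M = -8/39 (M = 1/(-31/8 - 1) = 1/(-39/8) = -8/39 ≈ -0.20513)
q(O) = 109*O/39 (q(O) = O*(3 - 8/39) = O*(109/39) = 109*O/39)
1/(q(f) + c(79)) = 1/((109/39)*(-42) + 61) = 1/(-1526/13 + 61) = 1/(-733/13) = -13/733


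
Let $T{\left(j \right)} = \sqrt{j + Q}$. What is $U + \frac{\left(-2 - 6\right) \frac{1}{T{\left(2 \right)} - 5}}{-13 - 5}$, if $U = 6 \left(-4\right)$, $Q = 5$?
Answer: $- \frac{1954}{81} - \frac{2 \sqrt{7}}{81} \approx -24.189$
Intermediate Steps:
$U = -24$
$T{\left(j \right)} = \sqrt{5 + j}$ ($T{\left(j \right)} = \sqrt{j + 5} = \sqrt{5 + j}$)
$U + \frac{\left(-2 - 6\right) \frac{1}{T{\left(2 \right)} - 5}}{-13 - 5} = -24 + \frac{\left(-2 - 6\right) \frac{1}{\sqrt{5 + 2} - 5}}{-13 - 5} = -24 + \frac{\left(-8\right) \frac{1}{\sqrt{7} - 5}}{-18} = -24 + - \frac{8}{-5 + \sqrt{7}} \left(- \frac{1}{18}\right) = -24 + \frac{4}{9 \left(-5 + \sqrt{7}\right)}$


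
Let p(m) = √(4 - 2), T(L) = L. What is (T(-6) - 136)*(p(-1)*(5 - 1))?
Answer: -568*√2 ≈ -803.27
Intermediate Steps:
p(m) = √2
(T(-6) - 136)*(p(-1)*(5 - 1)) = (-6 - 136)*(√2*(5 - 1)) = -142*√2*4 = -568*√2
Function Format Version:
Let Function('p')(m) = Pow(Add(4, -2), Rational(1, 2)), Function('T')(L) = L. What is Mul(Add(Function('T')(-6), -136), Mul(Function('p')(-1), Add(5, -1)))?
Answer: Mul(-568, Pow(2, Rational(1, 2))) ≈ -803.27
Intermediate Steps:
Function('p')(m) = Pow(2, Rational(1, 2))
Mul(Add(Function('T')(-6), -136), Mul(Function('p')(-1), Add(5, -1))) = Mul(Add(-6, -136), Mul(Pow(2, Rational(1, 2)), Add(5, -1))) = Mul(-142, Mul(Pow(2, Rational(1, 2)), 4)) = Mul(-142, Mul(4, Pow(2, Rational(1, 2)))) = Mul(-568, Pow(2, Rational(1, 2)))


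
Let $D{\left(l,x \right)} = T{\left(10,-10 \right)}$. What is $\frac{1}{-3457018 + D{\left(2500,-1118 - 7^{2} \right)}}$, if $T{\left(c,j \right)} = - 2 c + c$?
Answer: $- \frac{1}{3457028} \approx -2.8927 \cdot 10^{-7}$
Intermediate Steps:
$T{\left(c,j \right)} = - c$
$D{\left(l,x \right)} = -10$ ($D{\left(l,x \right)} = \left(-1\right) 10 = -10$)
$\frac{1}{-3457018 + D{\left(2500,-1118 - 7^{2} \right)}} = \frac{1}{-3457018 - 10} = \frac{1}{-3457028} = - \frac{1}{3457028}$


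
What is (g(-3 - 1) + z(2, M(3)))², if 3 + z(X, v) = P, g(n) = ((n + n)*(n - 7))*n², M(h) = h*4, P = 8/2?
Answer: 1985281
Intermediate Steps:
P = 4 (P = 8*(½) = 4)
M(h) = 4*h
g(n) = 2*n³*(-7 + n) (g(n) = ((2*n)*(-7 + n))*n² = (2*n*(-7 + n))*n² = 2*n³*(-7 + n))
z(X, v) = 1 (z(X, v) = -3 + 4 = 1)
(g(-3 - 1) + z(2, M(3)))² = (2*(-3 - 1)³*(-7 + (-3 - 1)) + 1)² = (2*(-4)³*(-7 - 4) + 1)² = (2*(-64)*(-11) + 1)² = (1408 + 1)² = 1409² = 1985281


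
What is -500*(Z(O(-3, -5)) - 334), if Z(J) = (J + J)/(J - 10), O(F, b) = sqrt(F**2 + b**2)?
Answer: 5528000/33 + 5000*sqrt(34)/33 ≈ 1.6840e+5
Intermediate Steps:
Z(J) = 2*J/(-10 + J) (Z(J) = (2*J)/(-10 + J) = 2*J/(-10 + J))
-500*(Z(O(-3, -5)) - 334) = -500*(2*sqrt((-3)**2 + (-5)**2)/(-10 + sqrt((-3)**2 + (-5)**2)) - 334) = -500*(2*sqrt(9 + 25)/(-10 + sqrt(9 + 25)) - 334) = -500*(2*sqrt(34)/(-10 + sqrt(34)) - 334) = -500*(-334 + 2*sqrt(34)/(-10 + sqrt(34))) = 167000 - 1000*sqrt(34)/(-10 + sqrt(34))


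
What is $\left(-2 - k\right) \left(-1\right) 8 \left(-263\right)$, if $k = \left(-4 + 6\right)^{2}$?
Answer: $-12624$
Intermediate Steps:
$k = 4$ ($k = 2^{2} = 4$)
$\left(-2 - k\right) \left(-1\right) 8 \left(-263\right) = \left(-2 - 4\right) \left(-1\right) 8 \left(-263\right) = \left(-6\right) \left(-1\right) 8 \left(-263\right) = 6 \cdot 8 \left(-263\right) = 48 \left(-263\right) = -12624$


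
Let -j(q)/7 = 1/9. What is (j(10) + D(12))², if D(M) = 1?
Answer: 4/81 ≈ 0.049383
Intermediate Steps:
j(q) = -7/9
(j(10) + D(12))² = (-7/9 + 1)² = (2/9)² = 4/81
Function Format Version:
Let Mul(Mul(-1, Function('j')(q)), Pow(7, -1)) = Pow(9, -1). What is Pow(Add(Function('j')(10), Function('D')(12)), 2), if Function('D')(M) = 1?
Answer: Rational(4, 81) ≈ 0.049383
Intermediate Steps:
Function('j')(q) = Rational(-7, 9) (Function('j')(q) = Mul(-7, Pow(9, -1)) = Mul(-7, Rational(1, 9)) = Rational(-7, 9))
Pow(Add(Function('j')(10), Function('D')(12)), 2) = Pow(Add(Rational(-7, 9), 1), 2) = Pow(Rational(2, 9), 2) = Rational(4, 81)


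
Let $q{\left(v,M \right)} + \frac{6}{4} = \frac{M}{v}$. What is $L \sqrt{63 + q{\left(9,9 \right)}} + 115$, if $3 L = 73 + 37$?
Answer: $115 + \frac{275 \sqrt{10}}{3} \approx 404.88$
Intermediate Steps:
$L = \frac{110}{3}$ ($L = \frac{73 + 37}{3} = \frac{1}{3} \cdot 110 = \frac{110}{3} \approx 36.667$)
$q{\left(v,M \right)} = - \frac{3}{2} + \frac{M}{v}$
$L \sqrt{63 + q{\left(9,9 \right)}} + 115 = \frac{110 \sqrt{63 - \left(\frac{3}{2} - \frac{9}{9}\right)}}{3} + 115 = \frac{110 \sqrt{63 + \left(- \frac{3}{2} + 9 \cdot \frac{1}{9}\right)}}{3} + 115 = \frac{110 \sqrt{63 + \left(- \frac{3}{2} + 1\right)}}{3} + 115 = \frac{110 \sqrt{63 - \frac{1}{2}}}{3} + 115 = \frac{110 \sqrt{\frac{125}{2}}}{3} + 115 = \frac{110 \frac{5 \sqrt{10}}{2}}{3} + 115 = \frac{275 \sqrt{10}}{3} + 115 = 115 + \frac{275 \sqrt{10}}{3}$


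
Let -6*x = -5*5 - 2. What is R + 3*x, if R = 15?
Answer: 57/2 ≈ 28.500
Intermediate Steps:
x = 9/2 (x = -(-5*5 - 2)/6 = -(-25 - 2)/6 = -⅙*(-27) = 9/2 ≈ 4.5000)
R + 3*x = 15 + 3*(9/2) = 15 + 27/2 = 57/2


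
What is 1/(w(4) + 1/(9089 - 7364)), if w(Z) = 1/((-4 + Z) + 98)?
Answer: 169050/1823 ≈ 92.732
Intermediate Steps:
w(Z) = 1/(94 + Z)
1/(w(4) + 1/(9089 - 7364)) = 1/(1/(94 + 4) + 1/(9089 - 7364)) = 1/(1/98 + 1/1725) = 1/(1823/169050) = 169050/1823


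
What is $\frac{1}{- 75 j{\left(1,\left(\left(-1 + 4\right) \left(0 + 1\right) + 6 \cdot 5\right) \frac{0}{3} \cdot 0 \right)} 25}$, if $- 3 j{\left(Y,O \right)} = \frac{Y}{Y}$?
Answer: $\frac{1}{625} \approx 0.0016$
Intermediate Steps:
$j{\left(Y,O \right)} = - \frac{1}{3}$ ($j{\left(Y,O \right)} = - \frac{Y \frac{1}{Y}}{3} = \left(- \frac{1}{3}\right) 1 = - \frac{1}{3}$)
$\frac{1}{- 75 j{\left(1,\left(\left(-1 + 4\right) \left(0 + 1\right) + 6 \cdot 5\right) \frac{0}{3} \cdot 0 \right)} 25} = \frac{1}{\left(-75\right) \left(- \frac{1}{3}\right) 25} = \frac{1}{25 \cdot 25} = \frac{1}{625}$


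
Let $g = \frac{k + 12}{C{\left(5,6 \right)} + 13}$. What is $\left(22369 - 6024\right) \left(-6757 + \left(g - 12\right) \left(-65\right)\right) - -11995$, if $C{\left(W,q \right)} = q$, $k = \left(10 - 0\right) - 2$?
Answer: $- \frac{1877207830}{19} \approx -9.88 \cdot 10^{7}$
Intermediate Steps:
$k = 8$ ($k = \left(10 + 0\right) - 2 = 10 - 2 = 8$)
$g = \frac{20}{19}$ ($g = \frac{8 + 12}{6 + 13} = \frac{20}{19} \approx 1.0526$)
$\left(22369 - 6024\right) \left(-6757 + \left(g - 12\right) \left(-65\right)\right) - -11995 = \left(22369 - 6024\right) \left(-6757 + \left(\frac{20}{19} - 12\right) \left(-65\right)\right) - -11995 = 16345 \left(-6757 - - \frac{13520}{19}\right) + 11995 = 16345 \left(-6757 + \frac{13520}{19}\right) + 11995 = 16345 \left(- \frac{114863}{19}\right) + 11995 = - \frac{1877435735}{19} + 11995 = - \frac{1877207830}{19}$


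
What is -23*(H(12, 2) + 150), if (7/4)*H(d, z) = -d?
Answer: -23046/7 ≈ -3292.3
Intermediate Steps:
H(d, z) = -4*d/7 (H(d, z) = 4*(-d)/7 = -4*d/7)
-23*(H(12, 2) + 150) = -23*(-4/7*12 + 150) = -23*(-48/7 + 150) = -23*1002/7 = -23046/7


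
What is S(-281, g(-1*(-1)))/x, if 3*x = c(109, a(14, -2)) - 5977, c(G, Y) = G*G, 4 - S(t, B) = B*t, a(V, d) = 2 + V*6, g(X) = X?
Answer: 95/656 ≈ 0.14482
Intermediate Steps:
a(V, d) = 2 + 6*V
S(t, B) = 4 - B*t
c(G, Y) = G²
x = 1968 (x = (109² - 5977)/3 = (11881 - 5977)/3 = (⅓)*5904 = 1968)
S(-281, g(-1*(-1)))/x = (4 - 1*(-1*(-1))*(-281))/1968 = (4 - 1*1*(-281))*(1/1968) = (4 + 281)*(1/1968) = 285*(1/1968) = 95/656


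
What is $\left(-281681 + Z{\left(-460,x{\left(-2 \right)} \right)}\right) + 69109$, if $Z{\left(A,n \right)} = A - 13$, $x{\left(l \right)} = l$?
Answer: $-213045$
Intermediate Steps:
$Z{\left(A,n \right)} = -13 + A$ ($Z{\left(A,n \right)} = A - 13 = -13 + A$)
$\left(-281681 + Z{\left(-460,x{\left(-2 \right)} \right)}\right) + 69109 = \left(-281681 - 473\right) + 69109 = -282154 + 69109 = -213045$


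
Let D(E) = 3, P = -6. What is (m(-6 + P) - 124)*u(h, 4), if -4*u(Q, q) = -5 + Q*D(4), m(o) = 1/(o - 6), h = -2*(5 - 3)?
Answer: -37961/72 ≈ -527.24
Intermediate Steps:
h = -4 (h = -2*2 = -4)
m(o) = 1/(-6 + o)
u(Q, q) = 5/4 - 3*Q/4 (u(Q, q) = -(-5 + Q*3)/4 = -(-5 + 3*Q)/4 = 5/4 - 3*Q/4)
(m(-6 + P) - 124)*u(h, 4) = (1/(-6 + (-6 - 6)) - 124)*(5/4 - ¾*(-4)) = (1/(-6 - 12) - 124)*(5/4 + 3) = (1/(-18) - 124)*(17/4) = (-1/18 - 124)*(17/4) = -2233/18*17/4 = -37961/72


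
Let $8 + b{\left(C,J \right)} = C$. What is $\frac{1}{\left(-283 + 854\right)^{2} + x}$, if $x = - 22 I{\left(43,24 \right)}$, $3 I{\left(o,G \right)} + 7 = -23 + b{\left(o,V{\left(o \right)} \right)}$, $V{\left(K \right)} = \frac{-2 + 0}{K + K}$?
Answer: $\frac{3}{978013} \approx 3.0674 \cdot 10^{-6}$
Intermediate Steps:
$V{\left(K \right)} = - \frac{1}{K}$ ($V{\left(K \right)} = - \frac{2}{2 K} = - 2 \frac{1}{2 K} = - \frac{1}{K}$)
$b{\left(C,J \right)} = -8 + C$
$I{\left(o,G \right)} = - \frac{38}{3} + \frac{o}{3}$ ($I{\left(o,G \right)} = - \frac{7}{3} + \frac{-23 + \left(-8 + o\right)}{3} = - \frac{7}{3} + \frac{-31 + o}{3} = - \frac{7}{3} + \left(- \frac{31}{3} + \frac{o}{3}\right) = - \frac{38}{3} + \frac{o}{3}$)
$x = - \frac{110}{3}$ ($x = - 22 \left(- \frac{38}{3} + \frac{1}{3} \cdot 43\right) = - 22 \left(- \frac{38}{3} + \frac{43}{3}\right) = \left(-22\right) \frac{5}{3} = - \frac{110}{3} \approx -36.667$)
$\frac{1}{\left(-283 + 854\right)^{2} + x} = \frac{1}{\left(-283 + 854\right)^{2} - \frac{110}{3}} = \frac{1}{571^{2} - \frac{110}{3}} = \frac{1}{326041 - \frac{110}{3}} = \frac{1}{\frac{978013}{3}} = \frac{3}{978013}$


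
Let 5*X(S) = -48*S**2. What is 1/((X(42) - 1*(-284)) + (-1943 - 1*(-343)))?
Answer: -5/91252 ≈ -5.4793e-5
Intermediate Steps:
X(S) = -48*S**2/5 (X(S) = (-48*S**2)/5 = -48*S**2/5)
1/((X(42) - 1*(-284)) + (-1943 - 1*(-343))) = 1/((-48/5*42**2 - 1*(-284)) + (-1943 - 1*(-343))) = 1/((-48/5*1764 + 284) + (-1943 + 343)) = 1/((-84672/5 + 284) - 1600) = 1/(-83252/5 - 1600) = 1/(-91252/5) = -5/91252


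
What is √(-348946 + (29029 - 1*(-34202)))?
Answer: I*√285715 ≈ 534.52*I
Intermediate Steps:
√(-348946 + (29029 - 1*(-34202))) = √(-348946 + (29029 + 34202)) = √(-348946 + 63231) = √(-285715) = I*√285715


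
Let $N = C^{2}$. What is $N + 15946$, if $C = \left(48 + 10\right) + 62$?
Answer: $30346$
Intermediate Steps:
$C = 120$ ($C = 58 + 62 = 120$)
$N = 14400$ ($N = 120^{2} = 14400$)
$N + 15946 = 14400 + 15946 = 30346$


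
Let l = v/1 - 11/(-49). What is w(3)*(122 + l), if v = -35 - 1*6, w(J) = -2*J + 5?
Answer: -3980/49 ≈ -81.224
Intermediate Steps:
w(J) = 5 - 2*J
v = -41 (v = -35 - 6 = -41)
l = -1998/49 (l = -41/1 - 11/(-49) = -41*1 - 11*(-1/49) = -41 + 11/49 = -1998/49 ≈ -40.776)
w(3)*(122 + l) = (5 - 2*3)*(122 - 1998/49) = (5 - 6)*(3980/49) = -1*3980/49 = -3980/49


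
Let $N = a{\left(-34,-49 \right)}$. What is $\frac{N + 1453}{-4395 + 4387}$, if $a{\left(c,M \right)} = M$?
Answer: $- \frac{351}{2} \approx -175.5$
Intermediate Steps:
$N = -49$
$\frac{N + 1453}{-4395 + 4387} = \frac{-49 + 1453}{-4395 + 4387} = \frac{1404}{-8} = 1404 \left(- \frac{1}{8}\right) = - \frac{351}{2}$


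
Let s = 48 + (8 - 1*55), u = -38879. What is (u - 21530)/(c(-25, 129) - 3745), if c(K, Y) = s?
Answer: 60409/3744 ≈ 16.135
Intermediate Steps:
s = 1 (s = 48 + (8 - 55) = 48 - 47 = 1)
c(K, Y) = 1
(u - 21530)/(c(-25, 129) - 3745) = (-38879 - 21530)/(1 - 3745) = -60409/(-3744) = -60409*(-1/3744) = 60409/3744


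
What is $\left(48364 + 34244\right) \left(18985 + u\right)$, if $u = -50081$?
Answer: $-2568778368$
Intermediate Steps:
$\left(48364 + 34244\right) \left(18985 + u\right) = \left(48364 + 34244\right) \left(18985 - 50081\right) = 82608 \left(-31096\right) = -2568778368$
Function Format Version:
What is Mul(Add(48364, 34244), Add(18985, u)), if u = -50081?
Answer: -2568778368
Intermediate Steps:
Mul(Add(48364, 34244), Add(18985, u)) = Mul(Add(48364, 34244), Add(18985, -50081)) = Mul(82608, -31096) = -2568778368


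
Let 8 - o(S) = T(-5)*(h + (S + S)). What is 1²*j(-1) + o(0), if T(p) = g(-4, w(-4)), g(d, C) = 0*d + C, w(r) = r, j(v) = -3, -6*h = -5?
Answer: 25/3 ≈ 8.3333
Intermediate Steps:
h = ⅚ (h = -⅙*(-5) = ⅚ ≈ 0.83333)
g(d, C) = C (g(d, C) = 0 + C = C)
T(p) = -4
o(S) = 34/3 + 8*S (o(S) = 8 - (-4)*(⅚ + (S + S)) = 8 - (-4)*(⅚ + 2*S) = 8 - (-10/3 - 8*S) = 8 + (10/3 + 8*S) = 34/3 + 8*S)
1²*j(-1) + o(0) = 1²*(-3) + (34/3 + 8*0) = 1*(-3) + (34/3 + 0) = -3 + 34/3 = 25/3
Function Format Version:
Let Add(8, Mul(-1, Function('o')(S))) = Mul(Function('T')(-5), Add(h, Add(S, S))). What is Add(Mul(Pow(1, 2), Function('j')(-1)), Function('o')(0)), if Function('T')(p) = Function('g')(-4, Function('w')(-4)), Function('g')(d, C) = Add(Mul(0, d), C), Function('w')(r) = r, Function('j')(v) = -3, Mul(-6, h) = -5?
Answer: Rational(25, 3) ≈ 8.3333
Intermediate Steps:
h = Rational(5, 6) (h = Mul(Rational(-1, 6), -5) = Rational(5, 6) ≈ 0.83333)
Function('g')(d, C) = C (Function('g')(d, C) = Add(0, C) = C)
Function('T')(p) = -4
Function('o')(S) = Add(Rational(34, 3), Mul(8, S)) (Function('o')(S) = Add(8, Mul(-1, Mul(-4, Add(Rational(5, 6), Add(S, S))))) = Add(8, Mul(-1, Mul(-4, Add(Rational(5, 6), Mul(2, S))))) = Add(8, Mul(-1, Add(Rational(-10, 3), Mul(-8, S)))) = Add(8, Add(Rational(10, 3), Mul(8, S))) = Add(Rational(34, 3), Mul(8, S)))
Add(Mul(Pow(1, 2), Function('j')(-1)), Function('o')(0)) = Add(Mul(Pow(1, 2), -3), Add(Rational(34, 3), Mul(8, 0))) = Add(Mul(1, -3), Add(Rational(34, 3), 0)) = Add(-3, Rational(34, 3)) = Rational(25, 3)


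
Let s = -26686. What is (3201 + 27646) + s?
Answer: 4161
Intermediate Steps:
(3201 + 27646) + s = (3201 + 27646) - 26686 = 30847 - 26686 = 4161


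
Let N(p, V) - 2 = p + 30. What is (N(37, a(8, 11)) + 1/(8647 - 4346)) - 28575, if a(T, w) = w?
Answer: -122604305/4301 ≈ -28506.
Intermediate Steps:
N(p, V) = 32 + p (N(p, V) = 2 + (p + 30) = 2 + (30 + p) = 32 + p)
(N(37, a(8, 11)) + 1/(8647 - 4346)) - 28575 = ((32 + 37) + 1/(8647 - 4346)) - 28575 = (69 + 1/4301) - 28575 = 296770/4301 - 28575 = -122604305/4301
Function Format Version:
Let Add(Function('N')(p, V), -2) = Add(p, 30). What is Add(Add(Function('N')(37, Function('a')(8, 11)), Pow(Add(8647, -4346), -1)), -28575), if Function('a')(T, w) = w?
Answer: Rational(-122604305, 4301) ≈ -28506.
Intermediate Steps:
Function('N')(p, V) = Add(32, p) (Function('N')(p, V) = Add(2, Add(p, 30)) = Add(2, Add(30, p)) = Add(32, p))
Add(Add(Function('N')(37, Function('a')(8, 11)), Pow(Add(8647, -4346), -1)), -28575) = Add(Add(Add(32, 37), Pow(Add(8647, -4346), -1)), -28575) = Add(Add(69, Pow(4301, -1)), -28575) = Add(Add(69, Rational(1, 4301)), -28575) = Add(Rational(296770, 4301), -28575) = Rational(-122604305, 4301)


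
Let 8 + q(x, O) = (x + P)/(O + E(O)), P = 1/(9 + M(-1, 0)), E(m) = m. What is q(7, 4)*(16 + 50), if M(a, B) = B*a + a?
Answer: -15015/32 ≈ -469.22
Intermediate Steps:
M(a, B) = a + B*a
P = ⅛ (P = 1/(9 - (1 + 0)) = 1/(9 - 1*1) = 1/(9 - 1) = 1/8 = ⅛ ≈ 0.12500)
q(x, O) = -8 + (⅛ + x)/(2*O) (q(x, O) = -8 + (x + ⅛)/(O + O) = -8 + (⅛ + x)/((2*O)) = -8 + (⅛ + x)*(1/(2*O)) = -8 + (⅛ + x)/(2*O))
q(7, 4)*(16 + 50) = ((1/16)*(1 - 128*4 + 8*7)/4)*(16 + 50) = ((1/16)*(¼)*(1 - 512 + 56))*66 = ((1/16)*(¼)*(-455))*66 = -455/64*66 = -15015/32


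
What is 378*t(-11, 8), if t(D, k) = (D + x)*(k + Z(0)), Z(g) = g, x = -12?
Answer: -69552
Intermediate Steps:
t(D, k) = k*(-12 + D) (t(D, k) = (D - 12)*(k + 0) = (-12 + D)*k = k*(-12 + D))
378*t(-11, 8) = 378*(8*(-12 - 11)) = 378*(8*(-23)) = 378*(-184) = -69552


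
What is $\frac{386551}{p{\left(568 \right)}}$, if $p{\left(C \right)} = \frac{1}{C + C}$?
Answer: $439121936$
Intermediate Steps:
$p{\left(C \right)} = \frac{1}{2 C}$
$\frac{386551}{p{\left(568 \right)}} = \frac{386551}{\frac{1}{2} \cdot \frac{1}{568}} = 386551 \frac{1}{\frac{1}{1136}} = 386551 \cdot 1136 = 439121936$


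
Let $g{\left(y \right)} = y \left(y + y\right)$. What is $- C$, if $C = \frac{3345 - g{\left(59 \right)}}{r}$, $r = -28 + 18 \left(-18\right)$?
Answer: $- \frac{3617}{352} \approx -10.276$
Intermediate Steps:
$g{\left(y \right)} = 2 y^{2}$ ($g{\left(y \right)} = y 2 y = 2 y^{2}$)
$r = -352$ ($r = -28 - 324 = -352$)
$C = \frac{3617}{352}$ ($C = \frac{3345 - 2 \cdot 59^{2}}{-352} = \left(3345 - 2 \cdot 3481\right) \left(- \frac{1}{352}\right) = \left(3345 - 6962\right) \left(- \frac{1}{352}\right) = \left(-3617\right) \left(- \frac{1}{352}\right) = \frac{3617}{352} \approx 10.276$)
$- C = \left(-1\right) \frac{3617}{352} = - \frac{3617}{352}$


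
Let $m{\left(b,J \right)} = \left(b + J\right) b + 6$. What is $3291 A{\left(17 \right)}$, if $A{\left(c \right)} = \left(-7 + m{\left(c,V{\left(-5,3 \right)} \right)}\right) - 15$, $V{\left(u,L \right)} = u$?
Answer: $618708$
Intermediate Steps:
$m{\left(b,J \right)} = 6 + b \left(J + b\right)$ ($m{\left(b,J \right)} = \left(J + b\right) b + 6 = b \left(J + b\right) + 6 = 6 + b \left(J + b\right)$)
$A{\left(c \right)} = -16 + c^{2} - 5 c$ ($A{\left(c \right)} = \left(-7 + \left(6 + c^{2} - 5 c\right)\right) - 15 = \left(-1 + c^{2} - 5 c\right) - 15 = -16 + c^{2} - 5 c$)
$3291 A{\left(17 \right)} = 3291 \left(-16 + 17^{2} - 85\right) = 3291 \left(-16 + 289 - 85\right) = 3291 \cdot 188 = 618708$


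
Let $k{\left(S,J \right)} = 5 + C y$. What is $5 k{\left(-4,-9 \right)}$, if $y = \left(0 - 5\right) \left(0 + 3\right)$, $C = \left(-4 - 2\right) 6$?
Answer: $2725$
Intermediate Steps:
$C = -36$ ($C = \left(-6\right) 6 = -36$)
$y = -15$ ($y = \left(-5\right) 3 = -15$)
$k{\left(S,J \right)} = 545$ ($k{\left(S,J \right)} = 5 - -540 = 5 + 540 = 545$)
$5 k{\left(-4,-9 \right)} = 5 \cdot 545 = 2725$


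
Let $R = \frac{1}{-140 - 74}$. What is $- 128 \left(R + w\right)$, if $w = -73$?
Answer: $\frac{999872}{107} \approx 9344.6$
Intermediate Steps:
$R = - \frac{1}{214}$ ($R = \frac{1}{-214} = - \frac{1}{214} \approx -0.0046729$)
$- 128 \left(R + w\right) = - 128 \left(- \frac{1}{214} - 73\right) = \left(-128\right) \left(- \frac{15623}{214}\right) = \frac{999872}{107}$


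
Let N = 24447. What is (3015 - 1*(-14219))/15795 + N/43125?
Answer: 75290441/45410625 ≈ 1.6580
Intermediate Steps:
(3015 - 1*(-14219))/15795 + N/43125 = (3015 - 1*(-14219))/15795 + 24447/43125 = (3015 + 14219)*(1/15795) + 24447*(1/43125) = 17234*(1/15795) + 8149/14375 = 17234/15795 + 8149/14375 = 75290441/45410625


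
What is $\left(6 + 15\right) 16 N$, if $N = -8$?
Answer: $-2688$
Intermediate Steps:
$\left(6 + 15\right) 16 N = \left(6 + 15\right) 16 \left(-8\right) = 21 \cdot 16 \left(-8\right) = 336 \left(-8\right) = -2688$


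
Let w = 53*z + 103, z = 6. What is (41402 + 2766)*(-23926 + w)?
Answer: -1038168840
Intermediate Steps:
w = 421 (w = 53*6 + 103 = 318 + 103 = 421)
(41402 + 2766)*(-23926 + w) = (41402 + 2766)*(-23926 + 421) = 44168*(-23505) = -1038168840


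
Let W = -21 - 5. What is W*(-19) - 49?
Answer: 445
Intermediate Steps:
W = -26
W*(-19) - 49 = -26*(-19) - 49 = 494 - 49 = 445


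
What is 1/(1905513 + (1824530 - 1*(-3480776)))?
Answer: 1/7210819 ≈ 1.3868e-7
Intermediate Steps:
1/(1905513 + (1824530 - 1*(-3480776))) = 1/(1905513 + (1824530 + 3480776)) = 1/(1905513 + 5305306) = 1/7210819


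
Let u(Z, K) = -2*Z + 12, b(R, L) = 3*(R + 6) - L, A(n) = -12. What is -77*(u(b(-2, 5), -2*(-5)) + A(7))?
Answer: 1078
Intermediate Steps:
b(R, L) = 18 - L + 3*R (b(R, L) = 3*(6 + R) - L = (18 + 3*R) - L = 18 - L + 3*R)
u(Z, K) = 12 - 2*Z
-77*(u(b(-2, 5), -2*(-5)) + A(7)) = -77*((12 - 2*(18 - 1*5 + 3*(-2))) - 12) = -77*((12 - 2*(18 - 5 - 6)) - 12) = -77*((12 - 2*7) - 12) = -77*((12 - 14) - 12) = -77*(-2 - 12) = -77*(-14) = 1078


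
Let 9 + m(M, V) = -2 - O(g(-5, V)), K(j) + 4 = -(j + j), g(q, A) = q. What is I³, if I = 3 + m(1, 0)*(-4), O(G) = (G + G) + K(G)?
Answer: 29791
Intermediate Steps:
K(j) = -4 - 2*j (K(j) = -4 - (j + j) = -4 - 2*j)
O(G) = -4 (O(G) = (G + G) + (-4 - 2*G) = 2*G + (-4 - 2*G) = -4)
m(M, V) = -7 (m(M, V) = -9 + (-2 - 1*(-4)) = -9 + (-2 + 4) = -9 + 2 = -7)
I = 31 (I = 3 - 7*(-4) = 3 + 28 = 31)
I³ = 31³ = 29791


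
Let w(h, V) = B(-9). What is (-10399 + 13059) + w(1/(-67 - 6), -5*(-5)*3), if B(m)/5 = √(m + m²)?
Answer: 2660 + 30*√2 ≈ 2702.4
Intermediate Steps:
B(m) = 5*√(m + m²)
w(h, V) = 30*√2 (w(h, V) = 5*√(-9*(1 - 9)) = 5*√(-9*(-8)) = 5*√72 = 5*(6*√2) = 30*√2)
(-10399 + 13059) + w(1/(-67 - 6), -5*(-5)*3) = (-10399 + 13059) + 30*√2 = 2660 + 30*√2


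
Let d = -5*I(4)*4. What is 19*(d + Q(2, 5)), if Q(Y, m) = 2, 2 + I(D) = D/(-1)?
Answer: 2318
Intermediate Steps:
I(D) = -2 - D (I(D) = -2 + D/(-1) = -2 + D*(-1) = -2 - D)
d = 120 (d = -5*(-2 - 1*4)*4 = -5*(-2 - 4)*4 = -5*(-6)*4 = 30*4 = 120)
19*(d + Q(2, 5)) = 19*(120 + 2) = 19*122 = 2318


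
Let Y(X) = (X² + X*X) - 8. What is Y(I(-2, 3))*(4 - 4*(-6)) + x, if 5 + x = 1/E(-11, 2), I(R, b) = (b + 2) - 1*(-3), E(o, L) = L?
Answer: 6711/2 ≈ 3355.5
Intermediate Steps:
I(R, b) = 5 + b (I(R, b) = (2 + b) + 3 = 5 + b)
x = -9/2 (x = -5 + 1/2 = -5 + ½ = -9/2 ≈ -4.5000)
Y(X) = -8 + 2*X² (Y(X) = (X² + X²) - 8 = 2*X² - 8 = -8 + 2*X²)
Y(I(-2, 3))*(4 - 4*(-6)) + x = (-8 + 2*(5 + 3)²)*(4 - 4*(-6)) - 9/2 = (-8 + 2*8²)*(4 + 24) - 9/2 = (-8 + 2*64)*28 - 9/2 = (-8 + 128)*28 - 9/2 = 120*28 - 9/2 = 3360 - 9/2 = 6711/2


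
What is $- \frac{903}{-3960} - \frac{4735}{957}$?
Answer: $- \frac{180671}{38280} \approx -4.7197$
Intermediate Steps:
$- \frac{903}{-3960} - \frac{4735}{957} = \left(-903\right) \left(- \frac{1}{3960}\right) - \frac{4735}{957} = \frac{301}{1320} - \frac{4735}{957} = - \frac{180671}{38280}$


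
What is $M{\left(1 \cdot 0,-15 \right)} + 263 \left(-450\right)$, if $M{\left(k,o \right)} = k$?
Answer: $-118350$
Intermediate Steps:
$M{\left(1 \cdot 0,-15 \right)} + 263 \left(-450\right) = 1 \cdot 0 + 263 \left(-450\right) = 0 - 118350 = -118350$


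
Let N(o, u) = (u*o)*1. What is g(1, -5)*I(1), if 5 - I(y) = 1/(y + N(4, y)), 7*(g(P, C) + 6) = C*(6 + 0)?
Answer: -1728/35 ≈ -49.371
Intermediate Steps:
g(P, C) = -6 + 6*C/7 (g(P, C) = -6 + (C*(6 + 0))/7 = -6 + (C*6)/7 = -6 + (6*C)/7 = -6 + 6*C/7)
N(o, u) = o*u (N(o, u) = (o*u)*1 = o*u)
I(y) = 5 - 1/(5*y) (I(y) = 5 - 1/(y + 4*y) = 5 - 1/(5*y))
g(1, -5)*I(1) = (-6 + (6/7)*(-5))*(5 - ⅕/1) = (-6 - 30/7)*(5 - ⅕*1) = -72*(5 - ⅕)/7 = -72/7*24/5 = -1728/35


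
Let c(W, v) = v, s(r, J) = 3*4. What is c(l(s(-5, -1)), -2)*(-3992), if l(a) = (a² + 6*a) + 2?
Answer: 7984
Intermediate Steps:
s(r, J) = 12
l(a) = 2 + a² + 6*a
c(l(s(-5, -1)), -2)*(-3992) = -2*(-3992) = 7984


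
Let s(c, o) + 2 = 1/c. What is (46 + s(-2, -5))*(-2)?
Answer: -87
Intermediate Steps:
s(c, o) = -2 + 1/c
(46 + s(-2, -5))*(-2) = (46 + (-2 + 1/(-2)))*(-2) = (46 + (-2 - ½))*(-2) = (46 - 5/2)*(-2) = (87/2)*(-2) = -87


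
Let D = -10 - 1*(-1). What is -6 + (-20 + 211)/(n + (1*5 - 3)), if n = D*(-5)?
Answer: -91/47 ≈ -1.9362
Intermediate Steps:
D = -9 (D = -10 + 1 = -9)
n = 45 (n = -9*(-5) = 45)
-6 + (-20 + 211)/(n + (1*5 - 3)) = -6 + (-20 + 211)/(45 + (1*5 - 3)) = -6 + 191/(45 + (5 - 3)) = -6 + 191/(45 + 2) = -6 + 191/47 = -91/47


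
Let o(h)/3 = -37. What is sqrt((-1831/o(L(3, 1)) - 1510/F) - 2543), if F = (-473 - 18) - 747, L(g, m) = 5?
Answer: I*sqrt(11921684367237)/68709 ≈ 50.252*I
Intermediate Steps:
o(h) = -111 (o(h) = 3*(-37) = -111)
F = -1238 (F = -491 - 747 = -1238)
sqrt((-1831/o(L(3, 1)) - 1510/F) - 2543) = sqrt((-1831/(-111) - 1510/(-1238)) - 2543) = sqrt((-1831*(-1/111) - 1510*(-1/1238)) - 2543) = sqrt((1831/111 + 755/619) - 2543) = sqrt(1217194/68709 - 2543) = sqrt(-173509793/68709) = I*sqrt(11921684367237)/68709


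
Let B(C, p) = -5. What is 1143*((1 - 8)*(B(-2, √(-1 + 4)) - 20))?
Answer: 200025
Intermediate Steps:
1143*((1 - 8)*(B(-2, √(-1 + 4)) - 20)) = 1143*((1 - 8)*(-5 - 20)) = 1143*(-7*(-25)) = 1143*175 = 200025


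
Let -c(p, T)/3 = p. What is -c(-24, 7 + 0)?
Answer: -72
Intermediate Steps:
c(p, T) = -3*p
-c(-24, 7 + 0) = -(-3)*(-24) = -1*72 = -72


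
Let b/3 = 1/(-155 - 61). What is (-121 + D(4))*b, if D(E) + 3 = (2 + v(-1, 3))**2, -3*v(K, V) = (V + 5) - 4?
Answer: 139/81 ≈ 1.7160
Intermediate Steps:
v(K, V) = -1/3 - V/3 (v(K, V) = -((V + 5) - 4)/3 = -((5 + V) - 4)/3 = -(1 + V)/3 = -1/3 - V/3)
b = -1/72 (b = 3/(-155 - 61) = 3/(-216) = 3*(-1/216) = -1/72 ≈ -0.013889)
D(E) = -23/9 (D(E) = -3 + (2 + (-1/3 - 1/3*3))**2 = -3 + (2 + (-1/3 - 1))**2 = -3 + (2 - 4/3)**2 = -3 + (2/3)**2 = -3 + 4/9 = -23/9)
(-121 + D(4))*b = (-121 - 23/9)*(-1/72) = -1112/9*(-1/72) = 139/81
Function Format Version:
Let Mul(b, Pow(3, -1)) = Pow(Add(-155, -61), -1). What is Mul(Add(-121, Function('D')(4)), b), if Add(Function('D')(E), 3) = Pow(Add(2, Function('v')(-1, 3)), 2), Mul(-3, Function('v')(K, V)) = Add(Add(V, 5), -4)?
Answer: Rational(139, 81) ≈ 1.7160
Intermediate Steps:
Function('v')(K, V) = Add(Rational(-1, 3), Mul(Rational(-1, 3), V)) (Function('v')(K, V) = Mul(Rational(-1, 3), Add(Add(V, 5), -4)) = Mul(Rational(-1, 3), Add(Add(5, V), -4)) = Mul(Rational(-1, 3), Add(1, V)) = Add(Rational(-1, 3), Mul(Rational(-1, 3), V)))
b = Rational(-1, 72) (b = Mul(3, Pow(Add(-155, -61), -1)) = Mul(3, Pow(-216, -1)) = Mul(3, Rational(-1, 216)) = Rational(-1, 72) ≈ -0.013889)
Function('D')(E) = Rational(-23, 9) (Function('D')(E) = Add(-3, Pow(Add(2, Add(Rational(-1, 3), Mul(Rational(-1, 3), 3))), 2)) = Add(-3, Pow(Add(2, Add(Rational(-1, 3), -1)), 2)) = Add(-3, Pow(Add(2, Rational(-4, 3)), 2)) = Add(-3, Pow(Rational(2, 3), 2)) = Add(-3, Rational(4, 9)) = Rational(-23, 9))
Mul(Add(-121, Function('D')(4)), b) = Mul(Add(-121, Rational(-23, 9)), Rational(-1, 72)) = Mul(Rational(-1112, 9), Rational(-1, 72)) = Rational(139, 81)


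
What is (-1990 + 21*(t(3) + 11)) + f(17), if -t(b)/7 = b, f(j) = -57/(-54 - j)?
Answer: -156143/71 ≈ -2199.2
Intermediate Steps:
t(b) = -7*b
(-1990 + 21*(t(3) + 11)) + f(17) = (-1990 + 21*(-7*3 + 11)) + 57/(54 + 17) = (-1990 + 21*(-21 + 11)) + 57/71 = (-1990 + 21*(-10)) + 57*(1/71) = (-1990 - 210) + 57/71 = -2200 + 57/71 = -156143/71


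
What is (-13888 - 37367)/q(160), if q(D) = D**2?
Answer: -10251/5120 ≈ -2.0021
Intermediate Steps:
(-13888 - 37367)/q(160) = (-13888 - 37367)/(160**2) = -51255/25600 = -51255*1/25600 = -10251/5120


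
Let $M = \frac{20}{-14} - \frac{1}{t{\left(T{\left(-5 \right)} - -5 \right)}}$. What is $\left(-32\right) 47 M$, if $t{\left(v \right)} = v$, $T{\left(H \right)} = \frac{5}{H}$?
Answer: $\frac{17672}{7} \approx 2524.6$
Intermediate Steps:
$M = - \frac{47}{28}$ ($M = \frac{20}{-14} - \frac{1}{\frac{5}{-5} - -5} = 20 \left(- \frac{1}{14}\right) - \frac{1}{5 \left(- \frac{1}{5}\right) + 5} = - \frac{10}{7} - \frac{1}{-1 + 5} = - \frac{10}{7} - \frac{1}{4} = - \frac{47}{28} \approx -1.6786$)
$\left(-32\right) 47 M = \left(-32\right) 47 \left(- \frac{47}{28}\right) = \left(-1504\right) \left(- \frac{47}{28}\right) = \frac{17672}{7}$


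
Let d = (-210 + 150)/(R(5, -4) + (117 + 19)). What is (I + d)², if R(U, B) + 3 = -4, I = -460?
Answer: 392040000/1849 ≈ 2.1203e+5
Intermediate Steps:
R(U, B) = -7 (R(U, B) = -3 - 4 = -7)
d = -20/43 (d = (-210 + 150)/(-7 + (117 + 19)) = -60/(-7 + 136) = -60/129 = -60*1/129 = -20/43 ≈ -0.46512)
(I + d)² = (-460 - 20/43)² = (-19800/43)² = 392040000/1849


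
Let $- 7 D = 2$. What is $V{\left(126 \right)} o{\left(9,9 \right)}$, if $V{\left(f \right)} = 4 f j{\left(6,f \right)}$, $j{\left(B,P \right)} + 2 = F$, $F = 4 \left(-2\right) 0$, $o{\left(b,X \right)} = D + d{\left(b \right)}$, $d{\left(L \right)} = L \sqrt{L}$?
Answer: $-26928$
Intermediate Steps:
$D = - \frac{2}{7}$ ($D = \left(- \frac{1}{7}\right) 2 = - \frac{2}{7} \approx -0.28571$)
$d{\left(L \right)} = L^{\frac{3}{2}}$
$o{\left(b,X \right)} = - \frac{2}{7} + b^{\frac{3}{2}}$
$F = 0$ ($F = \left(-8\right) 0 = 0$)
$j{\left(B,P \right)} = -2$ ($j{\left(B,P \right)} = -2 + 0 = -2$)
$V{\left(f \right)} = - 8 f$ ($V{\left(f \right)} = 4 f \left(-2\right) = - 8 f$)
$V{\left(126 \right)} o{\left(9,9 \right)} = \left(-8\right) 126 \left(- \frac{2}{7} + 9^{\frac{3}{2}}\right) = - 1008 \left(- \frac{2}{7} + 27\right) = \left(-1008\right) \frac{187}{7} = -26928$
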